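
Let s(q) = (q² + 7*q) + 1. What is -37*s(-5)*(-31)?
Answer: -10323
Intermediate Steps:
s(q) = 1 + q² + 7*q
-37*s(-5)*(-31) = -37*(1 + (-5)² + 7*(-5))*(-31) = -37*(1 + 25 - 35)*(-31) = -37*(-9)*(-31) = 333*(-31) = -10323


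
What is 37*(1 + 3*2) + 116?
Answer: 375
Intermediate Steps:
37*(1 + 3*2) + 116 = 37*(1 + 6) + 116 = 37*7 + 116 = 259 + 116 = 375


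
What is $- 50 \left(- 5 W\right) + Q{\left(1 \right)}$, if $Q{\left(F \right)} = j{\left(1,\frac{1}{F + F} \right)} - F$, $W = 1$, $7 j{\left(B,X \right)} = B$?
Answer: $\frac{1744}{7} \approx 249.14$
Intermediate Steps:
$j{\left(B,X \right)} = \frac{B}{7}$
$Q{\left(F \right)} = \frac{1}{7} - F$ ($Q{\left(F \right)} = \frac{1}{7} \cdot 1 - F = \frac{1}{7} - F$)
$- 50 \left(- 5 W\right) + Q{\left(1 \right)} = - 50 \left(\left(-5\right) 1\right) + \left(\frac{1}{7} - 1\right) = \left(-50\right) \left(-5\right) + \left(\frac{1}{7} - 1\right) = 250 - \frac{6}{7} = \frac{1744}{7}$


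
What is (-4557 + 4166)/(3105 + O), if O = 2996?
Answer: -391/6101 ≈ -0.064088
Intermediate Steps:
(-4557 + 4166)/(3105 + O) = (-4557 + 4166)/(3105 + 2996) = -391/6101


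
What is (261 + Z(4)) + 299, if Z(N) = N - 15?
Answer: 549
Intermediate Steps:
Z(N) = -15 + N
(261 + Z(4)) + 299 = (261 + (-15 + 4)) + 299 = (261 - 11) + 299 = 250 + 299 = 549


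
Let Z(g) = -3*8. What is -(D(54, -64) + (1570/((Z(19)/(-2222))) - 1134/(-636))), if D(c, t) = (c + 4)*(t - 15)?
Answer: -22383323/159 ≈ -1.4078e+5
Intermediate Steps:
Z(g) = -24
D(c, t) = (-15 + t)*(4 + c) (D(c, t) = (4 + c)*(-15 + t) = (-15 + t)*(4 + c))
-(D(54, -64) + (1570/((Z(19)/(-2222))) - 1134/(-636))) = -((-60 - 15*54 + 4*(-64) + 54*(-64)) + (1570/((-24/(-2222))) - 1134/(-636))) = -((-60 - 810 - 256 - 3456) + (1570/((-24*(-1/2222))) - 1134*(-1/636))) = -(-4582 + (1570/(12/1111) + 189/106)) = -(-4582 + (1570*(1111/12) + 189/106)) = -(-4582 + (872135/6 + 189/106)) = -(-4582 + 23111861/159) = -1*22383323/159 = -22383323/159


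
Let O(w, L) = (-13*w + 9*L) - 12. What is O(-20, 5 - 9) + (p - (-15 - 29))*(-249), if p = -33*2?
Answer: 5690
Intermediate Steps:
p = -66
O(w, L) = -12 - 13*w + 9*L
O(-20, 5 - 9) + (p - (-15 - 29))*(-249) = (-12 - 13*(-20) + 9*(5 - 9)) + (-66 - (-15 - 29))*(-249) = (-12 + 260 + 9*(-4)) + (-66 - 1*(-44))*(-249) = (-12 + 260 - 36) + (-66 + 44)*(-249) = 212 - 22*(-249) = 212 + 5478 = 5690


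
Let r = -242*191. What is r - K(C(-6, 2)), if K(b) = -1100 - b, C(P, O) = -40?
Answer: -45162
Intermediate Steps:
r = -46222
r - K(C(-6, 2)) = -46222 - (-1100 - 1*(-40)) = -46222 - (-1100 + 40) = -46222 - 1*(-1060) = -46222 + 1060 = -45162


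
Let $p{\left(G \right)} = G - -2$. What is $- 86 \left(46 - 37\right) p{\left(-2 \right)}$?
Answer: $0$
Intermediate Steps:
$p{\left(G \right)} = 2 + G$ ($p{\left(G \right)} = G + 2 = 2 + G$)
$- 86 \left(46 - 37\right) p{\left(-2 \right)} = - 86 \left(46 - 37\right) \left(2 - 2\right) = - 86 \left(46 - 37\right) 0 = \left(-86\right) 9 \cdot 0 = \left(-774\right) 0 = 0$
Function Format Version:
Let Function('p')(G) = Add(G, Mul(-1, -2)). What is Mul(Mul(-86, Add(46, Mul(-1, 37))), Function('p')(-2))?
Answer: 0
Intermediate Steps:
Function('p')(G) = Add(2, G) (Function('p')(G) = Add(G, 2) = Add(2, G))
Mul(Mul(-86, Add(46, Mul(-1, 37))), Function('p')(-2)) = Mul(Mul(-86, Add(46, Mul(-1, 37))), Add(2, -2)) = Mul(Mul(-86, Add(46, -37)), 0) = Mul(Mul(-86, 9), 0) = Mul(-774, 0) = 0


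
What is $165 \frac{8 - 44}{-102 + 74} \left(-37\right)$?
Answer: $- \frac{54945}{7} \approx -7849.3$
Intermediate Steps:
$165 \frac{8 - 44}{-102 + 74} \left(-37\right) = 165 \left(- \frac{36}{-28}\right) \left(-37\right) = 165 \left(\left(-36\right) \left(- \frac{1}{28}\right)\right) \left(-37\right) = 165 \cdot \frac{9}{7} \left(-37\right) = \frac{1485}{7} \left(-37\right) = - \frac{54945}{7}$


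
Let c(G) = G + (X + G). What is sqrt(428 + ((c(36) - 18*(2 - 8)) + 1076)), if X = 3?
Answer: sqrt(1687) ≈ 41.073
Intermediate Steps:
c(G) = 3 + 2*G (c(G) = G + (3 + G) = 3 + 2*G)
sqrt(428 + ((c(36) - 18*(2 - 8)) + 1076)) = sqrt(428 + (((3 + 2*36) - 18*(2 - 8)) + 1076)) = sqrt(428 + (((3 + 72) - 18*(-6)) + 1076)) = sqrt(428 + ((75 + 108) + 1076)) = sqrt(428 + (183 + 1076)) = sqrt(428 + 1259) = sqrt(1687)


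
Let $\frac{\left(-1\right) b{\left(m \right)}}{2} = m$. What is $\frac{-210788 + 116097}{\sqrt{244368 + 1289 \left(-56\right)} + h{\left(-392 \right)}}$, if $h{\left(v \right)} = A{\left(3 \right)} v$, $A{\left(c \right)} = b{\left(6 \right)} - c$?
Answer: $- \frac{69597885}{4300277} + \frac{94691 \sqrt{43046}}{17201108} \approx -15.042$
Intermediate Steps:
$b{\left(m \right)} = - 2 m$
$A{\left(c \right)} = -12 - c$ ($A{\left(c \right)} = \left(-2\right) 6 - c = -12 - c$)
$h{\left(v \right)} = - 15 v$ ($h{\left(v \right)} = \left(-12 - 3\right) v = - 15 v$)
$\frac{-210788 + 116097}{\sqrt{244368 + 1289 \left(-56\right)} + h{\left(-392 \right)}} = \frac{-210788 + 116097}{\sqrt{244368 + 1289 \left(-56\right)} - -5880} = - \frac{94691}{\sqrt{244368 - 72184} + 5880} = - \frac{94691}{\sqrt{172184} + 5880} = - \frac{94691}{2 \sqrt{43046} + 5880} = - \frac{94691}{5880 + 2 \sqrt{43046}}$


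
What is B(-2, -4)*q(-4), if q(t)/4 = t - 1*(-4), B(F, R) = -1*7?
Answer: 0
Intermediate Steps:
B(F, R) = -7
q(t) = 16 + 4*t (q(t) = 4*(t - 1*(-4)) = 4*(t + 4) = 4*(4 + t) = 16 + 4*t)
B(-2, -4)*q(-4) = -7*(16 + 4*(-4)) = -7*(16 - 16) = -7*0 = 0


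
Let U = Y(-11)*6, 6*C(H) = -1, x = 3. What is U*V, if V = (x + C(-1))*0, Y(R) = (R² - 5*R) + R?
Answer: 0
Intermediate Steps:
Y(R) = R² - 4*R
C(H) = -⅙ (C(H) = (⅙)*(-1) = -⅙)
U = 990 (U = -11*(-4 - 11)*6 = -11*(-15)*6 = 165*6 = 990)
V = 0 (V = (3 - ⅙)*0 = (17/6)*0 = 0)
U*V = 990*0 = 0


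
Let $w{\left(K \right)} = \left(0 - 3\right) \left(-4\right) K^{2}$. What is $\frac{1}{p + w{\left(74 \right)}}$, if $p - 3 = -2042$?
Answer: $\frac{1}{63673} \approx 1.5705 \cdot 10^{-5}$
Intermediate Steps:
$p = -2039$ ($p = 3 - 2042 = -2039$)
$w{\left(K \right)} = 12 K^{2}$ ($w{\left(K \right)} = \left(-3\right) \left(-4\right) K^{2} = 12 K^{2}$)
$\frac{1}{p + w{\left(74 \right)}} = \frac{1}{-2039 + 12 \cdot 74^{2}} = \frac{1}{-2039 + 12 \cdot 5476} = \frac{1}{-2039 + 65712} = \frac{1}{63673}$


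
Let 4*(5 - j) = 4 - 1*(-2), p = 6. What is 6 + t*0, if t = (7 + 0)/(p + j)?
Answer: 6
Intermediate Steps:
j = 7/2 (j = 5 - (4 - 1*(-2))/4 = 5 - (4 + 2)/4 = 5 - ¼*6 = 5 - 3/2 = 7/2 ≈ 3.5000)
t = 14/19 (t = (7 + 0)/(6 + 7/2) = 7/(19/2) = 7*(2/19) = 14/19 ≈ 0.73684)
6 + t*0 = 6 + (14/19)*0 = 6 + 0 = 6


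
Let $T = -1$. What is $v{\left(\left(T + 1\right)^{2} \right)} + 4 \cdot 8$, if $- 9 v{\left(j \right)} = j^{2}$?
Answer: $32$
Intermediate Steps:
$v{\left(j \right)} = - \frac{j^{2}}{9}$
$v{\left(\left(T + 1\right)^{2} \right)} + 4 \cdot 8 = - \frac{\left(\left(-1 + 1\right)^{2}\right)^{2}}{9} + 4 \cdot 8 = - \frac{\left(0^{2}\right)^{2}}{9} + 32 = - \frac{0^{2}}{9} + 32 = \left(- \frac{1}{9}\right) 0 + 32 = 0 + 32 = 32$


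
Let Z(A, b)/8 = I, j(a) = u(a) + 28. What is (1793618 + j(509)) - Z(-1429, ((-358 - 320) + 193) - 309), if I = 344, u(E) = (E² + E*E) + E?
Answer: 2309565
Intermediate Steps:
u(E) = E + 2*E² (u(E) = (E² + E²) + E = 2*E² + E = E + 2*E²)
j(a) = 28 + a*(1 + 2*a) (j(a) = a*(1 + 2*a) + 28 = 28 + a*(1 + 2*a))
Z(A, b) = 2752 (Z(A, b) = 8*344 = 2752)
(1793618 + j(509)) - Z(-1429, ((-358 - 320) + 193) - 309) = (1793618 + (28 + 509*(1 + 2*509))) - 1*2752 = (1793618 + (28 + 509*(1 + 1018))) - 2752 = (1793618 + (28 + 509*1019)) - 2752 = (1793618 + (28 + 518671)) - 2752 = (1793618 + 518699) - 2752 = 2312317 - 2752 = 2309565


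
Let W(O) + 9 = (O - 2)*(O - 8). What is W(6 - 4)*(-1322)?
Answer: 11898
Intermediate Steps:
W(O) = -9 + (-8 + O)*(-2 + O) (W(O) = -9 + (O - 2)*(O - 8) = -9 + (-2 + O)*(-8 + O) = -9 + (-8 + O)*(-2 + O))
W(6 - 4)*(-1322) = (7 + (6 - 4)² - 10*(6 - 4))*(-1322) = (7 + 2² - 10*2)*(-1322) = (7 + 4 - 20)*(-1322) = -9*(-1322) = 11898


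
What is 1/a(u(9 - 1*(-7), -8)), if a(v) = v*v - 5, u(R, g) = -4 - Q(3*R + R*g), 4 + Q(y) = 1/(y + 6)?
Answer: -5476/27379 ≈ -0.20001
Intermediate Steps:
Q(y) = -4 + 1/(6 + y) (Q(y) = -4 + 1/(y + 6) = -4 + 1/(6 + y))
u(R, g) = -4 - (-23 - 12*R - 4*R*g)/(6 + 3*R + R*g) (u(R, g) = -4 - (-23 - 4*(3*R + R*g))/(6 + (3*R + R*g)) = -4 - (-23 + (-12*R - 4*R*g))/(6 + 3*R + R*g) = -4 - (-23 - 12*R - 4*R*g)/(6 + 3*R + R*g))
a(v) = -5 + v**2 (a(v) = v**2 - 5 = -5 + v**2)
1/a(u(9 - 1*(-7), -8)) = 1/(-5 + (-1/(6 + (9 - 1*(-7))*(3 - 8)))**2) = 1/(-5 + (-1/(6 + (9 + 7)*(-5)))**2) = 1/(-5 + (-1/(6 + 16*(-5)))**2) = 1/(-5 + (-1/(6 - 80))**2) = 1/(-5 + (-1/(-74))**2) = 1/(-5 + (-1*(-1/74))**2) = 1/(-5 + (1/74)**2) = 1/(-5 + 1/5476) = 1/(-27379/5476) = -5476/27379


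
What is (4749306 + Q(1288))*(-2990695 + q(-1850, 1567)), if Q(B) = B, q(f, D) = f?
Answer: -14216366321730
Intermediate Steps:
(4749306 + Q(1288))*(-2990695 + q(-1850, 1567)) = (4749306 + 1288)*(-2990695 - 1850) = 4750594*(-2992545) = -14216366321730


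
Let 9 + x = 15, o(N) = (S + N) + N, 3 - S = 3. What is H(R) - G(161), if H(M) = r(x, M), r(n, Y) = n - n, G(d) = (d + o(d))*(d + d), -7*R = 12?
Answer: -155526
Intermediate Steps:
S = 0 (S = 3 - 1*3 = 3 - 3 = 0)
o(N) = 2*N (o(N) = (0 + N) + N = N + N = 2*N)
R = -12/7 (R = -1/7*12 = -12/7 ≈ -1.7143)
x = 6 (x = -9 + 15 = 6)
G(d) = 6*d**2 (G(d) = (d + 2*d)*(d + d) = (3*d)*(2*d) = 6*d**2)
r(n, Y) = 0
H(M) = 0
H(R) - G(161) = 0 - 6*161**2 = 0 - 6*25921 = 0 - 1*155526 = 0 - 155526 = -155526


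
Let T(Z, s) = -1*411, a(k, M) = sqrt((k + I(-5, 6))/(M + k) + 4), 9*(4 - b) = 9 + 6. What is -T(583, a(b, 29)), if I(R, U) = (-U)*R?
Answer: 411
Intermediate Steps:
I(R, U) = -R*U
b = 7/3 (b = 4 - (9 + 6)/9 = 4 - 1/9*15 = 4 - 5/3 = 7/3 ≈ 2.3333)
a(k, M) = sqrt(4 + (30 + k)/(M + k)) (a(k, M) = sqrt((k - 1*(-5)*6)/(M + k) + 4) = sqrt((k + 30)/(M + k) + 4) = sqrt((30 + k)/(M + k) + 4) = sqrt(4 + (30 + k)/(M + k)))
T(Z, s) = -411
-T(583, a(b, 29)) = -1*(-411) = 411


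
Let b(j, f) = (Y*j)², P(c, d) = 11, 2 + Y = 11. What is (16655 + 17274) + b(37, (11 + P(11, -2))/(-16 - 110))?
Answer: 144818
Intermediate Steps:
Y = 9 (Y = -2 + 11 = 9)
b(j, f) = 81*j² (b(j, f) = (9*j)² = 81*j²)
(16655 + 17274) + b(37, (11 + P(11, -2))/(-16 - 110)) = (16655 + 17274) + 81*37² = 33929 + 81*1369 = 33929 + 110889 = 144818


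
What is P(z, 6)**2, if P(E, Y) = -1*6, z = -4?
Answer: 36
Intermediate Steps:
P(E, Y) = -6
P(z, 6)**2 = (-6)**2 = 36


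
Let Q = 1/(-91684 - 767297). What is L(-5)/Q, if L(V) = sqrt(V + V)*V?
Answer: 4294905*I*sqrt(10) ≈ 1.3582e+7*I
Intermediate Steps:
L(V) = sqrt(2)*V**(3/2) (L(V) = sqrt(2*V)*V = (sqrt(2)*sqrt(V))*V = sqrt(2)*V**(3/2))
Q = -1/858981 (Q = 1/(-858981) = -1/858981 ≈ -1.1642e-6)
L(-5)/Q = (sqrt(2)*(-5)**(3/2))/(-1/858981) = (sqrt(2)*(-5*I*sqrt(5)))*(-858981) = -5*I*sqrt(10)*(-858981) = 4294905*I*sqrt(10)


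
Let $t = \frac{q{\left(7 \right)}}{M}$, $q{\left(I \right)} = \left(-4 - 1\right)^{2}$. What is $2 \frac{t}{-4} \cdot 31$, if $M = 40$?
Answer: $- \frac{155}{16} \approx -9.6875$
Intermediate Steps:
$q{\left(I \right)} = 25$ ($q{\left(I \right)} = \left(-5\right)^{2} = 25$)
$t = \frac{5}{8}$ ($t = \frac{25}{40} = 25 \cdot \frac{1}{40} = \frac{5}{8} \approx 0.625$)
$2 \frac{t}{-4} \cdot 31 = 2 \frac{5}{8 \left(-4\right)} 31 = 2 \cdot \frac{5}{8} \left(- \frac{1}{4}\right) 31 = 2 \left(- \frac{5}{32}\right) 31 = \left(- \frac{5}{16}\right) 31 = - \frac{155}{16}$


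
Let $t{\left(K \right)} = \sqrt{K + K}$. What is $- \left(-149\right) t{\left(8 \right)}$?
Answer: $596$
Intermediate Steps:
$t{\left(K \right)} = \sqrt{2} \sqrt{K}$ ($t{\left(K \right)} = \sqrt{2 K} = \sqrt{2} \sqrt{K}$)
$- \left(-149\right) t{\left(8 \right)} = - \left(-149\right) \sqrt{2} \sqrt{8} = - \left(-149\right) \sqrt{2} \cdot 2 \sqrt{2} = - \left(-149\right) 4 = \left(-1\right) \left(-596\right) = 596$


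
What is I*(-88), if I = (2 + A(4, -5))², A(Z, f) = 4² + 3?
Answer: -38808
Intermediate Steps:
A(Z, f) = 19 (A(Z, f) = 16 + 3 = 19)
I = 441 (I = (2 + 19)² = 21² = 441)
I*(-88) = 441*(-88) = -38808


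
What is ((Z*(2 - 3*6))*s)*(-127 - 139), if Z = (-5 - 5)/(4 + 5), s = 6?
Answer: -85120/3 ≈ -28373.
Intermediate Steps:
Z = -10/9 ≈ -1.1111
((Z*(2 - 3*6))*s)*(-127 - 139) = (-10*(2 - 3*6)/9*6)*(-127 - 139) = (-10*(2 - 18)/9*6)*(-266) = (-10/9*(-16)*6)*(-266) = ((160/9)*6)*(-266) = (320/3)*(-266) = -85120/3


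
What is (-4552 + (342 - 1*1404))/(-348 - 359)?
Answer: 802/101 ≈ 7.9406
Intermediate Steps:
(-4552 + (342 - 1*1404))/(-348 - 359) = (-4552 + (342 - 1404))/(-707) = (-4552 - 1062)*(-1/707) = -5614*(-1/707) = 802/101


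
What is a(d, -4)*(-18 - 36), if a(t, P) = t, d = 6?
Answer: -324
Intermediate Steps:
a(d, -4)*(-18 - 36) = 6*(-18 - 36) = 6*(-54) = -324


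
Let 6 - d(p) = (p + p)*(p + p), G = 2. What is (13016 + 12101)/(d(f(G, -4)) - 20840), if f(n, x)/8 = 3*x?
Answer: -25117/57698 ≈ -0.43532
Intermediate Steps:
f(n, x) = 24*x (f(n, x) = 8*(3*x) = 24*x)
d(p) = 6 - 4*p² (d(p) = 6 - (p + p)*(p + p) = 6 - 2*p*2*p = 6 - 4*p²)
(13016 + 12101)/(d(f(G, -4)) - 20840) = (13016 + 12101)/((6 - 4*(24*(-4))²) - 20840) = 25117/((6 - 4*(-96)²) - 20840) = 25117/((6 - 4*9216) - 20840) = 25117/((6 - 36864) - 20840) = 25117/(-36858 - 20840) = 25117/(-57698) = 25117*(-1/57698) = -25117/57698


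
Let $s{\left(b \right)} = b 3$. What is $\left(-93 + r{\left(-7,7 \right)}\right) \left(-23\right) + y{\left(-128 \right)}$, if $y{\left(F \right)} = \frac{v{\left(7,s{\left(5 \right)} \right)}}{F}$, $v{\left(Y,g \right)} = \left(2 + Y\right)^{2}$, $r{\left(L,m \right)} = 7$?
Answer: $\frac{253103}{128} \approx 1977.4$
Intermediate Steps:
$s{\left(b \right)} = 3 b$
$y{\left(F \right)} = \frac{81}{F}$ ($y{\left(F \right)} = \frac{\left(2 + 7\right)^{2}}{F} = \frac{9^{2}}{F} = \frac{81}{F}$)
$\left(-93 + r{\left(-7,7 \right)}\right) \left(-23\right) + y{\left(-128 \right)} = \left(-93 + 7\right) \left(-23\right) + \frac{81}{-128} = \left(-86\right) \left(-23\right) + 81 \left(- \frac{1}{128}\right) = 1978 - \frac{81}{128} = \frac{253103}{128}$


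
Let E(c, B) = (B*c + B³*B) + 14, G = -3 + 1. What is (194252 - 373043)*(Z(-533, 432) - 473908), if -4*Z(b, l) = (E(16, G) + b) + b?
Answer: 84682748031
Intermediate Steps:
G = -2
E(c, B) = 14 + B⁴ + B*c (E(c, B) = (B*c + B⁴) + 14 = (B⁴ + B*c) + 14 = 14 + B⁴ + B*c)
Z(b, l) = ½ - b/2 (Z(b, l) = -(((14 + (-2)⁴ - 2*16) + b) + b)/4 = -(((14 + 16 - 32) + b) + b)/4 = -((-2 + b) + b)/4 = -(-2 + 2*b)/4 = ½ - b/2)
(194252 - 373043)*(Z(-533, 432) - 473908) = (194252 - 373043)*((½ - ½*(-533)) - 473908) = -178791*((½ + 533/2) - 473908) = -178791*(267 - 473908) = -178791*(-473641) = 84682748031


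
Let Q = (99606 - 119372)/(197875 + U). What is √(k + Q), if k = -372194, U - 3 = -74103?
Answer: 2*I*√57021078076579/24755 ≈ 610.08*I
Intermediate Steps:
U = -74100 (U = 3 - 74103 = -74100)
Q = -19766/123775 (Q = (99606 - 119372)/(197875 - 74100) = -19766/123775 ≈ -0.15969)
√(k + Q) = √(-372194 - 19766/123775) = √(-46068332116/123775) = 2*I*√57021078076579/24755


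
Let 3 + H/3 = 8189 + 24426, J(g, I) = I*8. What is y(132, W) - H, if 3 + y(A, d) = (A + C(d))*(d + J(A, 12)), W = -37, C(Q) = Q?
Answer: -92234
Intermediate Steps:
J(g, I) = 8*I
H = 97836 (H = -9 + 3*(8189 + 24426) = -9 + 3*32615 = -9 + 97845 = 97836)
y(A, d) = -3 + (96 + d)*(A + d) (y(A, d) = -3 + (A + d)*(d + 8*12) = -3 + (A + d)*(d + 96) = -3 + (A + d)*(96 + d) = -3 + (96 + d)*(A + d))
y(132, W) - H = (-3 + (-37)**2 + 96*132 + 96*(-37) + 132*(-37)) - 1*97836 = (-3 + 1369 + 12672 - 3552 - 4884) - 97836 = 5602 - 97836 = -92234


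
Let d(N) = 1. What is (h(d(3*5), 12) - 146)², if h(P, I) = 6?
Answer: 19600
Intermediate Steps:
(h(d(3*5), 12) - 146)² = (6 - 146)² = (-140)² = 19600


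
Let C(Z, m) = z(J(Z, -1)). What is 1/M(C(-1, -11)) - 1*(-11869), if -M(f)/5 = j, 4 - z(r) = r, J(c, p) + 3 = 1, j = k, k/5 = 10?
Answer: 2967249/250 ≈ 11869.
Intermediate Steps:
k = 50 (k = 5*10 = 50)
j = 50
J(c, p) = -2 (J(c, p) = -3 + 1 = -2)
z(r) = 4 - r
C(Z, m) = 6 (C(Z, m) = 4 - 1*(-2) = 4 + 2 = 6)
M(f) = -250 (M(f) = -5*50 = -250)
1/M(C(-1, -11)) - 1*(-11869) = 1/(-250) - 1*(-11869) = -1/250 + 11869 = 2967249/250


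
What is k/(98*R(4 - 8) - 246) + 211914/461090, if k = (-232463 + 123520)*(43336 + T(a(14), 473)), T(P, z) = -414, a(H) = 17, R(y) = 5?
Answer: -539020127382281/28126490 ≈ -1.9164e+7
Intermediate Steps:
k = -4676051446 (k = (-232463 + 123520)*(43336 - 414) = -108943*42922 = -4676051446)
k/(98*R(4 - 8) - 246) + 211914/461090 = -4676051446/(98*5 - 246) + 211914/461090 = -4676051446/(490 - 246) + 211914*(1/461090) = -4676051446/244 + 105957/230545 = -4676051446*1/244 + 105957/230545 = -2338025723/122 + 105957/230545 = -539020127382281/28126490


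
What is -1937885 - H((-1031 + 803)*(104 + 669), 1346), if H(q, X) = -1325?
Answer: -1936560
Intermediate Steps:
-1937885 - H((-1031 + 803)*(104 + 669), 1346) = -1937885 - 1*(-1325) = -1937885 + 1325 = -1936560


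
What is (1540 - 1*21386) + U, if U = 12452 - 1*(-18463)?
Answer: 11069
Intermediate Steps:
U = 30915 (U = 12452 + 18463 = 30915)
(1540 - 1*21386) + U = (1540 - 1*21386) + 30915 = (1540 - 21386) + 30915 = -19846 + 30915 = 11069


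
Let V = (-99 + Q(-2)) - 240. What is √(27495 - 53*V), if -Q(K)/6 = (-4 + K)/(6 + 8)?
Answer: 4*√138810/7 ≈ 212.90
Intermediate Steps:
Q(K) = 12/7 - 3*K/7 (Q(K) = -6*(-4 + K)/(6 + 8) = -6*(-4 + K)/14 = -6*(-2/7 + K/14) = 12/7 - 3*K/7)
V = -2355/7 (V = (-99 + (12/7 - 3/7*(-2))) - 240 = (-99 + (12/7 + 6/7)) - 240 = (-99 + 18/7) - 240 = -675/7 - 240 = -2355/7 ≈ -336.43)
√(27495 - 53*V) = √(27495 - 53*(-2355/7)) = √(27495 + 124815/7) = √(317280/7) = 4*√138810/7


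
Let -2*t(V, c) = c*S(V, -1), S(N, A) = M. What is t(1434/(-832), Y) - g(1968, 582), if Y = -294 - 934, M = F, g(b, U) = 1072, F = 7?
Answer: 3226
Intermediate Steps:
M = 7
S(N, A) = 7
Y = -1228
t(V, c) = -7*c/2 (t(V, c) = -c*7/2 = -7*c/2)
t(1434/(-832), Y) - g(1968, 582) = -7/2*(-1228) - 1*1072 = 4298 - 1072 = 3226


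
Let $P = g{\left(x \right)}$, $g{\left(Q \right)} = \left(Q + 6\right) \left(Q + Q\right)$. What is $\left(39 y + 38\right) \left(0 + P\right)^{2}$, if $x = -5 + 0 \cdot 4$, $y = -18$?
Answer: $-66400$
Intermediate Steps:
$x = -5$ ($x = -5 + 0 = -5$)
$g{\left(Q \right)} = 2 Q \left(6 + Q\right)$ ($g{\left(Q \right)} = \left(6 + Q\right) 2 Q = 2 Q \left(6 + Q\right)$)
$P = -10$ ($P = 2 \left(-5\right) \left(6 - 5\right) = 2 \left(-5\right) 1 = -10$)
$\left(39 y + 38\right) \left(0 + P\right)^{2} = \left(39 \left(-18\right) + 38\right) \left(0 - 10\right)^{2} = \left(-702 + 38\right) \left(-10\right)^{2} = \left(-664\right) 100 = -66400$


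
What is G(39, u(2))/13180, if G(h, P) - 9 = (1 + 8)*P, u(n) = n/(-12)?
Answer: 3/5272 ≈ 0.00056904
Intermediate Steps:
u(n) = -n/12 (u(n) = n*(-1/12) = -n/12)
G(h, P) = 9 + 9*P (G(h, P) = 9 + (1 + 8)*P = 9 + 9*P)
G(39, u(2))/13180 = (9 + 9*(-1/12*2))/13180 = (9 + 9*(-⅙))*(1/13180) = (9 - 3/2)*(1/13180) = (15/2)*(1/13180) = 3/5272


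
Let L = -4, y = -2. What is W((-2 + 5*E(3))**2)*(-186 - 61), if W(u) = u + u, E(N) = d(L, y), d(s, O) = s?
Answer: -239096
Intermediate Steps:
E(N) = -4
W(u) = 2*u
W((-2 + 5*E(3))**2)*(-186 - 61) = (2*(-2 + 5*(-4))**2)*(-186 - 61) = (2*(-2 - 20)**2)*(-247) = (2*(-22)**2)*(-247) = (2*484)*(-247) = 968*(-247) = -239096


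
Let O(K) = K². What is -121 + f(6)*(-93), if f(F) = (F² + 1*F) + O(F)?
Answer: -7375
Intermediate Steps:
f(F) = F + 2*F² (f(F) = (F² + 1*F) + F² = (F² + F) + F² = (F + F²) + F² = F + 2*F²)
-121 + f(6)*(-93) = -121 + (6*(1 + 2*6))*(-93) = -121 + (6*(1 + 12))*(-93) = -121 + (6*13)*(-93) = -121 + 78*(-93) = -121 - 7254 = -7375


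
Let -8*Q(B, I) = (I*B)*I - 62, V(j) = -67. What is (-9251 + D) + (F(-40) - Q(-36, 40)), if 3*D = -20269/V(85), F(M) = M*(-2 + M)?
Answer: -11801039/804 ≈ -14678.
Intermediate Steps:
Q(B, I) = 31/4 - B*I²/8 (Q(B, I) = -((I*B)*I - 62)/8 = -((B*I)*I - 62)/8 = -(B*I² - 62)/8 = -(-62 + B*I²)/8 = 31/4 - B*I²/8)
D = 20269/201 (D = (-20269/(-67))/3 = (-20269*(-1/67))/3 = (⅓)*(20269/67) = 20269/201 ≈ 100.84)
(-9251 + D) + (F(-40) - Q(-36, 40)) = (-9251 + 20269/201) + (-40*(-2 - 40) - (31/4 - ⅛*(-36)*40²)) = -1839182/201 + (-40*(-42) - (31/4 - ⅛*(-36)*1600)) = -1839182/201 + (1680 - (31/4 + 7200)) = -1839182/201 + (1680 - 1*28831/4) = -1839182/201 + (1680 - 28831/4) = -1839182/201 - 22111/4 = -11801039/804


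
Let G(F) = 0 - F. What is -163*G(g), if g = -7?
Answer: -1141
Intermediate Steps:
G(F) = -F
-163*G(g) = -(-163)*(-7) = -163*7 = -1141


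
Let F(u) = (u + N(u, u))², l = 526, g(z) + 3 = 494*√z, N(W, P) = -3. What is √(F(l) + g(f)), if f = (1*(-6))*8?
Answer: √(273526 + 1976*I*√3) ≈ 523.01 + 3.272*I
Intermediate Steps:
f = -48 (f = -6*8 = -48)
g(z) = -3 + 494*√z
F(u) = (-3 + u)² (F(u) = (u - 3)² = (-3 + u)²)
√(F(l) + g(f)) = √((-3 + 526)² + (-3 + 494*√(-48))) = √(523² + (-3 + 494*(4*I*√3))) = √(273529 + (-3 + 1976*I*√3)) = √(273526 + 1976*I*√3)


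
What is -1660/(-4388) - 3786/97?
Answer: -4112987/106409 ≈ -38.653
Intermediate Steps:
-1660/(-4388) - 3786/97 = -1660*(-1/4388) - 3786*1/97 = 415/1097 - 3786/97 = -4112987/106409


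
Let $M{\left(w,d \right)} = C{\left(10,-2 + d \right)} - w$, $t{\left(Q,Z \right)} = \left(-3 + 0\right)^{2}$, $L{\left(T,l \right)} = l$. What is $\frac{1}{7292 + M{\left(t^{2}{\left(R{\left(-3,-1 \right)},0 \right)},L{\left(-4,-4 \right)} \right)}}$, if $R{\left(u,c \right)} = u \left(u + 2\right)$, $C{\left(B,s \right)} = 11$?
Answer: $\frac{1}{7222} \approx 0.00013847$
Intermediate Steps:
$R{\left(u,c \right)} = u \left(2 + u\right)$
$t{\left(Q,Z \right)} = 9$ ($t{\left(Q,Z \right)} = \left(-3\right)^{2} = 9$)
$M{\left(w,d \right)} = 11 - w$
$\frac{1}{7292 + M{\left(t^{2}{\left(R{\left(-3,-1 \right)},0 \right)},L{\left(-4,-4 \right)} \right)}} = \frac{1}{7292 + \left(11 - 9^{2}\right)} = \frac{1}{7292 + \left(11 - 81\right)} = \frac{1}{7292 - 70} = \frac{1}{7222}$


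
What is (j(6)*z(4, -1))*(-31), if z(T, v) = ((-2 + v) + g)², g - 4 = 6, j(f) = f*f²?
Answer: -328104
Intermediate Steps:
j(f) = f³
g = 10 (g = 4 + 6 = 10)
z(T, v) = (8 + v)² (z(T, v) = ((-2 + v) + 10)² = (8 + v)²)
(j(6)*z(4, -1))*(-31) = (6³*(8 - 1)²)*(-31) = (216*7²)*(-31) = (216*49)*(-31) = 10584*(-31) = -328104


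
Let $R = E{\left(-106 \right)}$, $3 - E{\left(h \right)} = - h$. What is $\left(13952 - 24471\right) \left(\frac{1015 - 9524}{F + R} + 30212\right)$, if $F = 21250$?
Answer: $- \frac{6720427685945}{21147} \approx -3.178 \cdot 10^{8}$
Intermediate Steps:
$E{\left(h \right)} = 3 + h$ ($E{\left(h \right)} = 3 - - h = 3 + h$)
$R = -103$ ($R = 3 - 106 = -103$)
$\left(13952 - 24471\right) \left(\frac{1015 - 9524}{F + R} + 30212\right) = \left(13952 - 24471\right) \left(\frac{1015 - 9524}{21250 - 103} + 30212\right) = - 10519 \left(- \frac{8509}{21147} + 30212\right) = \left(-10519\right) \frac{638884655}{21147} = - \frac{6720427685945}{21147}$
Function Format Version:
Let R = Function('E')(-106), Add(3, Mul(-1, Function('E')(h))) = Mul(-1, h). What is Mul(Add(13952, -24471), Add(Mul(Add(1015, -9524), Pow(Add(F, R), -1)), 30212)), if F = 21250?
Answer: Rational(-6720427685945, 21147) ≈ -3.1780e+8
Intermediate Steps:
Function('E')(h) = Add(3, h) (Function('E')(h) = Add(3, Mul(-1, Mul(-1, h))) = Add(3, h))
R = -103 (R = Add(3, -106) = -103)
Mul(Add(13952, -24471), Add(Mul(Add(1015, -9524), Pow(Add(F, R), -1)), 30212)) = Mul(Add(13952, -24471), Add(Mul(Add(1015, -9524), Pow(Add(21250, -103), -1)), 30212)) = Mul(-10519, Add(Mul(-8509, Pow(21147, -1)), 30212)) = Mul(-10519, Add(Mul(-8509, Rational(1, 21147)), 30212)) = Mul(-10519, Add(Rational(-8509, 21147), 30212)) = Mul(-10519, Rational(638884655, 21147)) = Rational(-6720427685945, 21147)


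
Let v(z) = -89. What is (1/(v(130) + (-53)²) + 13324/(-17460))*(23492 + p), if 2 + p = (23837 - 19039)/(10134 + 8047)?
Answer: -96689636422151/5396484420 ≈ -17917.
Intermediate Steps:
p = -31564/18181 (p = -2 + (23837 - 19039)/(10134 + 8047) = -2 + 4798/18181 = -31564/18181 ≈ -1.7361)
(1/(v(130) + (-53)²) + 13324/(-17460))*(23492 + p) = (1/(-89 + (-53)²) + 13324/(-17460))*(23492 - 31564/18181) = (1/(-89 + 2809) + 13324*(-1/17460))*(427076488/18181) = (1/2720 - 3331/4365)*(427076488/18181) = -1811191/2374560*427076488/18181 = -96689636422151/5396484420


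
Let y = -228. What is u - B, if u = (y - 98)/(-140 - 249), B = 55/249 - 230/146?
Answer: 15502882/7070853 ≈ 2.1925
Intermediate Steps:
B = -24620/18177 (B = 55*(1/249) - 230*1/146 = 55/249 - 115/73 = -24620/18177 ≈ -1.3545)
u = 326/389 (u = (-228 - 98)/(-140 - 249) = -326/(-389) = -326*(-1/389) = 326/389 ≈ 0.83805)
u - B = 326/389 - 1*(-24620/18177) = 326/389 + 24620/18177 = 15502882/7070853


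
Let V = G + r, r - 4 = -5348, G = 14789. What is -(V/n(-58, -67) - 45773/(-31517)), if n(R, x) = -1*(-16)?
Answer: -298410433/504272 ≈ -591.76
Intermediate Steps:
r = -5344 (r = 4 - 5348 = -5344)
n(R, x) = 16
V = 9445 (V = 14789 - 5344 = 9445)
-(V/n(-58, -67) - 45773/(-31517)) = -(9445/16 - 45773/(-31517)) = -(9445*(1/16) - 45773*(-1/31517)) = -(9445/16 + 45773/31517) = -1*298410433/504272 = -298410433/504272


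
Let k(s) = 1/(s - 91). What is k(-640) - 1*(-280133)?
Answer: 204777222/731 ≈ 2.8013e+5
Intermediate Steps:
k(s) = 1/(-91 + s)
k(-640) - 1*(-280133) = 1/(-91 - 640) - 1*(-280133) = 1/(-731) + 280133 = -1/731 + 280133 = 204777222/731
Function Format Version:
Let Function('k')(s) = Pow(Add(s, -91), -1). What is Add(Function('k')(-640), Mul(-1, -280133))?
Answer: Rational(204777222, 731) ≈ 2.8013e+5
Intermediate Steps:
Function('k')(s) = Pow(Add(-91, s), -1)
Add(Function('k')(-640), Mul(-1, -280133)) = Add(Pow(Add(-91, -640), -1), Mul(-1, -280133)) = Add(Pow(-731, -1), 280133) = Add(Rational(-1, 731), 280133) = Rational(204777222, 731)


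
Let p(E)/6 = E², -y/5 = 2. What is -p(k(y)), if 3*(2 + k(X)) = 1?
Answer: -50/3 ≈ -16.667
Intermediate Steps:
y = -10 (y = -5*2 = -10)
k(X) = -5/3 (k(X) = -2 + (⅓)*1 = -2 + ⅓ = -5/3)
p(E) = 6*E²
-p(k(y)) = -6*(-5/3)² = -6*25/9 = -1*50/3 = -50/3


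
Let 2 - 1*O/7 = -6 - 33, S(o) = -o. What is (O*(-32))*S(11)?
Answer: 101024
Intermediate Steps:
O = 287 (O = 14 - 7*(-6 - 33) = 14 - 7*(-39) = 14 + 273 = 287)
(O*(-32))*S(11) = (287*(-32))*(-1*11) = -9184*(-11) = 101024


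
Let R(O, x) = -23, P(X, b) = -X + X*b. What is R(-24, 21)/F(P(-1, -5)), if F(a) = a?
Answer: -23/6 ≈ -3.8333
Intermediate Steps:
R(-24, 21)/F(P(-1, -5)) = -23*(-1/(-1 - 5)) = -23/((-1*(-6))) = -23/6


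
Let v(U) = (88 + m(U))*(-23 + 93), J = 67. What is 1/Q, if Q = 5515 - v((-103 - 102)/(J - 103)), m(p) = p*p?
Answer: -648/1888835 ≈ -0.00034307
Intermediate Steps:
m(p) = p²
v(U) = 6160 + 70*U² (v(U) = (88 + U²)*(-23 + 93) = (88 + U²)*70 = 6160 + 70*U²)
Q = -1888835/648 (Q = 5515 - (6160 + 70*((-103 - 102)/(67 - 103))²) = 5515 - (6160 + 70*(-205/(-36))²) = 5515 - (6160 + 70*(-205*(-1/36))²) = 5515 - (6160 + 70*(205/36)²) = 5515 - (6160 + 70*(42025/1296)) = 5515 - (6160 + 1470875/648) = 5515 - 1*5462555/648 = 5515 - 5462555/648 = -1888835/648 ≈ -2914.9)
1/Q = 1/(-1888835/648) = -648/1888835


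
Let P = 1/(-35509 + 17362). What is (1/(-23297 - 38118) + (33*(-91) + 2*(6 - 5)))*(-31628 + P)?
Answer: 35261092935860624/371499335 ≈ 9.4916e+7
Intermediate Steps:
P = -1/18147 (P = 1/(-18147) = -1/18147 ≈ -5.5106e-5)
(1/(-23297 - 38118) + (33*(-91) + 2*(6 - 5)))*(-31628 + P) = (1/(-23297 - 38118) + (33*(-91) + 2*(6 - 5)))*(-31628 - 1/18147) = (1/(-61415) + (-3003 + 2*1))*(-573953317/18147) = (-1/61415 + (-3003 + 2))*(-573953317/18147) = (-1/61415 - 3001)*(-573953317/18147) = -184306416/61415*(-573953317/18147) = 35261092935860624/371499335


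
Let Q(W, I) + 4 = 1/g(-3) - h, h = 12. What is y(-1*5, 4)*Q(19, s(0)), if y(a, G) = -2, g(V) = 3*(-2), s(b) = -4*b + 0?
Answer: 97/3 ≈ 32.333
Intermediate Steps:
s(b) = -4*b
g(V) = -6
Q(W, I) = -97/6 (Q(W, I) = -4 + (1/(-6) - 1*12) = -4 + (-1/6 - 12) = -4 - 73/6 = -97/6)
y(-1*5, 4)*Q(19, s(0)) = -2*(-97/6) = 97/3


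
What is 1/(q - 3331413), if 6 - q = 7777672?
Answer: -1/11109079 ≈ -9.0016e-8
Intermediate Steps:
q = -7777666 (q = 6 - 1*7777672 = 6 - 7777672 = -7777666)
1/(q - 3331413) = 1/(-7777666 - 3331413) = 1/(-11109079) = -1/11109079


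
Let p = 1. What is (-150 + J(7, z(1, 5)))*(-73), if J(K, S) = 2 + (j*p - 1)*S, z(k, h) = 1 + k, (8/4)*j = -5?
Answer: 11315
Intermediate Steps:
j = -5/2 (j = (½)*(-5) = -5/2 ≈ -2.5000)
J(K, S) = 2 - 7*S/2 (J(K, S) = 2 + (-5/2*1 - 1)*S = 2 + (-5/2 - 1)*S = 2 - 7*S/2)
(-150 + J(7, z(1, 5)))*(-73) = (-150 + (2 - 7*(1 + 1)/2))*(-73) = (-150 + (2 - 7/2*2))*(-73) = (-150 + (2 - 7))*(-73) = (-150 - 5)*(-73) = -155*(-73) = 11315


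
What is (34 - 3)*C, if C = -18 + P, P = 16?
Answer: -62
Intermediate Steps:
C = -2 (C = -18 + 16 = -2)
(34 - 3)*C = (34 - 3)*(-2) = 31*(-2) = -62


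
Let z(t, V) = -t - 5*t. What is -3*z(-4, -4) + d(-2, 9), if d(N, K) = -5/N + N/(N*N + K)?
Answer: -1811/26 ≈ -69.654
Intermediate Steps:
z(t, V) = -6*t
d(N, K) = -5/N + N/(K + N²) (d(N, K) = -5/N + N/(N² + K) = -5/N + N/(K + N²))
-3*z(-4, -4) + d(-2, 9) = -(-18)*(-4) + (-5*9 - 4*(-2)²)/((-2)*(9 + (-2)²)) = -3*24 - (-45 - 4*4)/(2*(9 + 4)) = -72 - ½*(-45 - 16)/13 = -72 - ½*1/13*(-61) = -72 + 61/26 = -1811/26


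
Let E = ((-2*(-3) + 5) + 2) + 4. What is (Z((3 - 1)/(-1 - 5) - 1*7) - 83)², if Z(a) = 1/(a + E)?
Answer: 5779216/841 ≈ 6871.8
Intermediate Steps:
E = 17 (E = ((6 + 5) + 2) + 4 = (11 + 2) + 4 = 13 + 4 = 17)
Z(a) = 1/(17 + a) (Z(a) = 1/(a + 17) = 1/(17 + a))
(Z((3 - 1)/(-1 - 5) - 1*7) - 83)² = (1/(17 + ((3 - 1)/(-1 - 5) - 1*7)) - 83)² = (1/(17 + (2/(-6) - 7)) - 83)² = (1/(17 + (2*(-⅙) - 7)) - 83)² = (1/(17 + (-⅓ - 7)) - 83)² = (1/(17 - 22/3) - 83)² = (1/(29/3) - 83)² = (3/29 - 83)² = (-2404/29)² = 5779216/841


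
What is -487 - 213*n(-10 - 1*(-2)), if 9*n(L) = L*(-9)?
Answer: -2191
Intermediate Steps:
n(L) = -L (n(L) = (L*(-9))/9 = (-9*L)/9 = -L)
-487 - 213*n(-10 - 1*(-2)) = -487 - (-213)*(-10 - 1*(-2)) = -487 - (-213)*(-10 + 2) = -487 - (-213)*(-8) = -487 - 213*8 = -487 - 1704 = -2191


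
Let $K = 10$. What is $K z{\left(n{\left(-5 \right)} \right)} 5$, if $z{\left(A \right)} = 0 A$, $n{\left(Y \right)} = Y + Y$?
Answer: $0$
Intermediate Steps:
$n{\left(Y \right)} = 2 Y$
$z{\left(A \right)} = 0$
$K z{\left(n{\left(-5 \right)} \right)} 5 = 10 \cdot 0 \cdot 5 = 0 \cdot 5 = 0$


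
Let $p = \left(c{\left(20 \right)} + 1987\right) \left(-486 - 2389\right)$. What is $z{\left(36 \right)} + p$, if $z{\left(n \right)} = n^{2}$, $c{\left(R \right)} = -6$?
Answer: $-5694079$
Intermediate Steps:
$p = -5695375$ ($p = \left(-6 + 1987\right) \left(-486 - 2389\right) = 1981 \left(-2875\right) = -5695375$)
$z{\left(36 \right)} + p = 36^{2} - 5695375 = 1296 - 5695375 = -5694079$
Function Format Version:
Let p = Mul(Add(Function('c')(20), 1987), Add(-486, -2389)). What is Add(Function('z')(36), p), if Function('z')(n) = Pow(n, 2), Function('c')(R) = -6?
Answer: -5694079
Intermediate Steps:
p = -5695375 (p = Mul(Add(-6, 1987), Add(-486, -2389)) = Mul(1981, -2875) = -5695375)
Add(Function('z')(36), p) = Add(Pow(36, 2), -5695375) = Add(1296, -5695375) = -5694079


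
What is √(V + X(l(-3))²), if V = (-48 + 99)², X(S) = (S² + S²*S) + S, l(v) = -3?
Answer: 39*√2 ≈ 55.154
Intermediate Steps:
X(S) = S + S² + S³ (X(S) = (S² + S³) + S = S + S² + S³)
V = 2601 (V = 51² = 2601)
√(V + X(l(-3))²) = √(2601 + (-3*(1 - 3 + (-3)²))²) = √(2601 + (-3*(1 - 3 + 9))²) = √(2601 + (-3*7)²) = √(2601 + (-21)²) = √(2601 + 441) = √3042 = 39*√2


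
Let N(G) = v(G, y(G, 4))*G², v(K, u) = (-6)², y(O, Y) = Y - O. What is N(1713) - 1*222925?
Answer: 105414359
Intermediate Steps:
v(K, u) = 36
N(G) = 36*G²
N(1713) - 1*222925 = 36*1713² - 1*222925 = 36*2934369 - 222925 = 105637284 - 222925 = 105414359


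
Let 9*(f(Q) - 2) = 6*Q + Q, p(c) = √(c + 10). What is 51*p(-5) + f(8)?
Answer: 74/9 + 51*√5 ≈ 122.26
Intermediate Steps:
p(c) = √(10 + c)
f(Q) = 2 + 7*Q/9 (f(Q) = 2 + (6*Q + Q)/9 = 2 + (7*Q)/9 = 2 + 7*Q/9)
51*p(-5) + f(8) = 51*√(10 - 5) + (2 + (7/9)*8) = 51*√5 + (2 + 56/9) = 51*√5 + 74/9 = 74/9 + 51*√5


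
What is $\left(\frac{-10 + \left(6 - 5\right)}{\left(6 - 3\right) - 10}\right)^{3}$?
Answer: $\frac{729}{343} \approx 2.1254$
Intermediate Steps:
$\left(\frac{-10 + \left(6 - 5\right)}{\left(6 - 3\right) - 10}\right)^{3} = \left(\frac{-10 + \left(6 - 5\right)}{3 - 10}\right)^{3} = \left(\frac{-10 + 1}{-7}\right)^{3} = \left(\left(-9\right) \left(- \frac{1}{7}\right)\right)^{3} = \left(\frac{9}{7}\right)^{3} = \frac{729}{343}$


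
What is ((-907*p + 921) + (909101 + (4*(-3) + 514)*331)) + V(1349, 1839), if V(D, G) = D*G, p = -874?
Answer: 4349713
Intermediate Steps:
((-907*p + 921) + (909101 + (4*(-3) + 514)*331)) + V(1349, 1839) = ((-907*(-874) + 921) + (909101 + (4*(-3) + 514)*331)) + 1349*1839 = ((792718 + 921) + (909101 + (-12 + 514)*331)) + 2480811 = (793639 + (909101 + 502*331)) + 2480811 = (793639 + (909101 + 166162)) + 2480811 = (793639 + 1075263) + 2480811 = 1868902 + 2480811 = 4349713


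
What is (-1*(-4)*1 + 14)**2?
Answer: 324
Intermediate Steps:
(-1*(-4)*1 + 14)**2 = (4*1 + 14)**2 = (4 + 14)**2 = 18**2 = 324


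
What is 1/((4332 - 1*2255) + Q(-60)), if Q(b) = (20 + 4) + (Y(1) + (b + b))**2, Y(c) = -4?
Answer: 1/17477 ≈ 5.7218e-5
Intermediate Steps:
Q(b) = 24 + (-4 + 2*b)**2 (Q(b) = (20 + 4) + (-4 + (b + b))**2 = 24 + (-4 + 2*b)**2)
1/((4332 - 1*2255) + Q(-60)) = 1/((4332 - 1*2255) + (24 + 4*(-2 - 60)**2)) = 1/((4332 - 2255) + (24 + 4*(-62)**2)) = 1/(2077 + (24 + 4*3844)) = 1/(2077 + (24 + 15376)) = 1/(2077 + 15400) = 1/17477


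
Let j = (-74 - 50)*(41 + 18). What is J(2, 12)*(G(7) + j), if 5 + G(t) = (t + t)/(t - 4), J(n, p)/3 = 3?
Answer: -65847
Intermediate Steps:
J(n, p) = 9 (J(n, p) = 3*3 = 9)
G(t) = -5 + 2*t/(-4 + t) (G(t) = -5 + (t + t)/(t - 4) = -5 + (2*t)/(-4 + t) = -5 + 2*t/(-4 + t))
j = -7316 (j = -124*59 = -7316)
J(2, 12)*(G(7) + j) = 9*((20 - 3*7)/(-4 + 7) - 7316) = 9*((20 - 21)/3 - 7316) = 9*((1/3)*(-1) - 7316) = 9*(-1/3 - 7316) = 9*(-21949/3) = -65847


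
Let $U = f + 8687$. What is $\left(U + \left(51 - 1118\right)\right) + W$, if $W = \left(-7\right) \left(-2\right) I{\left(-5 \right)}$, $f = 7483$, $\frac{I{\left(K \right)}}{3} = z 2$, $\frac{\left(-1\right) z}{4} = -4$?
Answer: $16447$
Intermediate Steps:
$z = 16$ ($z = \left(-4\right) \left(-4\right) = 16$)
$I{\left(K \right)} = 96$ ($I{\left(K \right)} = 3 \cdot 16 \cdot 2 = 3 \cdot 32 = 96$)
$W = 1344$ ($W = \left(-7\right) \left(-2\right) 96 = 14 \cdot 96 = 1344$)
$U = 16170$ ($U = 7483 + 8687 = 16170$)
$\left(U + \left(51 - 1118\right)\right) + W = \left(16170 + \left(51 - 1118\right)\right) + 1344 = \left(16170 - 1067\right) + 1344 = 15103 + 1344 = 16447$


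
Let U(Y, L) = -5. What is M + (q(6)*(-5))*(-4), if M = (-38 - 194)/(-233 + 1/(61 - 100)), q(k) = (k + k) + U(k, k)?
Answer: 160171/1136 ≈ 141.00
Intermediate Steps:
q(k) = -5 + 2*k (q(k) = (k + k) - 5 = 2*k - 5 = -5 + 2*k)
M = 1131/1136 (M = -232/(-233 + 1/(-39)) = -232/(-233 - 1/39) = -232/(-9088/39) = -232*(-39/9088) = 1131/1136 ≈ 0.99560)
M + (q(6)*(-5))*(-4) = 1131/1136 + ((-5 + 2*6)*(-5))*(-4) = 1131/1136 + ((-5 + 12)*(-5))*(-4) = 1131/1136 + (7*(-5))*(-4) = 1131/1136 - 35*(-4) = 1131/1136 + 140 = 160171/1136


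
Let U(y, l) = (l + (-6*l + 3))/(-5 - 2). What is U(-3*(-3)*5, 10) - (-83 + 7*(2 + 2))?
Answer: 432/7 ≈ 61.714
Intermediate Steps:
U(y, l) = -3/7 + 5*l/7 (U(y, l) = (l + (3 - 6*l))/(-7) = (3 - 5*l)*(-⅐) = -3/7 + 5*l/7)
U(-3*(-3)*5, 10) - (-83 + 7*(2 + 2)) = (-3/7 + (5/7)*10) - (-83 + 7*(2 + 2)) = (-3/7 + 50/7) - (-83 + 7*4) = 47/7 - (-83 + 28) = 47/7 - 1*(-55) = 47/7 + 55 = 432/7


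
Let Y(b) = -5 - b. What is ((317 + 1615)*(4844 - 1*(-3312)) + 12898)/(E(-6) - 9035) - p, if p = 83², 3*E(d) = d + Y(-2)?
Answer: -39016536/4519 ≈ -8633.9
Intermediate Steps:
E(d) = -1 + d/3 (E(d) = (d + (-5 - 1*(-2)))/3 = (d + (-5 + 2))/3 = (d - 3)/3 = (-3 + d)/3 = -1 + d/3)
p = 6889
((317 + 1615)*(4844 - 1*(-3312)) + 12898)/(E(-6) - 9035) - p = ((317 + 1615)*(4844 - 1*(-3312)) + 12898)/((-1 + (⅓)*(-6)) - 9035) - 1*6889 = (1932*(4844 + 3312) + 12898)/((-1 - 2) - 9035) - 6889 = (1932*8156 + 12898)/(-3 - 9035) - 6889 = (15757392 + 12898)/(-9038) - 6889 = 15770290*(-1/9038) - 6889 = -7885145/4519 - 6889 = -39016536/4519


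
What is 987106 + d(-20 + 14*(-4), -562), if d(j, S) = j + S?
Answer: 986468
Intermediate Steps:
d(j, S) = S + j
987106 + d(-20 + 14*(-4), -562) = 987106 + (-562 + (-20 + 14*(-4))) = 987106 + (-562 + (-20 - 56)) = 987106 + (-562 - 76) = 987106 - 638 = 986468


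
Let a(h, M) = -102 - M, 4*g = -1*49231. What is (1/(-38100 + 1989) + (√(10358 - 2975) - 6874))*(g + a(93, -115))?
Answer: 4069185456895/48148 - 49179*√7383/4 ≈ 8.3458e+7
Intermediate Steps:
g = -49231/4 (g = (-1*49231)/4 = (¼)*(-49231) = -49231/4 ≈ -12308.)
(1/(-38100 + 1989) + (√(10358 - 2975) - 6874))*(g + a(93, -115)) = (1/(-38100 + 1989) + (√(10358 - 2975) - 6874))*(-49231/4 + (-102 - 1*(-115))) = (1/(-36111) + (√7383 - 6874))*(-49231/4 + (-102 + 115)) = (-1/36111 + (-6874 + √7383))*(-49231/4 + 13) = (-248227015/36111 + √7383)*(-49179/4) = 4069185456895/48148 - 49179*√7383/4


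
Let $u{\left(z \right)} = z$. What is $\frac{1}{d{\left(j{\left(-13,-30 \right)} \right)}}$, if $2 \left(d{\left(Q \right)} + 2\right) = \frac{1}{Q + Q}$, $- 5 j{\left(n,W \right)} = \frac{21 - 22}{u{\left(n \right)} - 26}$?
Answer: $- \frac{4}{203} \approx -0.019704$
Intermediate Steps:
$j{\left(n,W \right)} = \frac{1}{5 \left(-26 + n\right)}$ ($j{\left(n,W \right)} = - \frac{\left(21 - 22\right) \frac{1}{n - 26}}{5} = - \frac{\left(-1\right) \frac{1}{-26 + n}}{5} = \frac{1}{5 \left(-26 + n\right)}$)
$d{\left(Q \right)} = -2 + \frac{1}{4 Q}$ ($d{\left(Q \right)} = -2 + \frac{1}{2 \left(Q + Q\right)} = -2 + \frac{1}{2 \cdot 2 Q} = -2 + \frac{\frac{1}{2} \frac{1}{Q}}{2} = -2 + \frac{1}{4 Q}$)
$\frac{1}{d{\left(j{\left(-13,-30 \right)} \right)}} = \frac{1}{-2 + \frac{1}{4 \frac{1}{5 \left(-26 - 13\right)}}} = \frac{1}{-2 + \frac{1}{4 \frac{1}{5 \left(-39\right)}}} = \frac{1}{-2 + \frac{1}{4 \cdot \frac{1}{5} \left(- \frac{1}{39}\right)}} = \frac{1}{-2 + \frac{1}{4 \left(- \frac{1}{195}\right)}} = \frac{1}{-2 + \frac{1}{4} \left(-195\right)} = \frac{1}{-2 - \frac{195}{4}} = \frac{1}{- \frac{203}{4}} = - \frac{4}{203}$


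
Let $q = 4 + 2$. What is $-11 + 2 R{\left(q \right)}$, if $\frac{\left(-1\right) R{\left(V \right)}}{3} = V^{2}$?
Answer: $-227$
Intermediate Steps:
$q = 6$
$R{\left(V \right)} = - 3 V^{2}$
$-11 + 2 R{\left(q \right)} = -11 + 2 \left(- 3 \cdot 6^{2}\right) = -11 + 2 \left(\left(-3\right) 36\right) = -11 + 2 \left(-108\right) = -11 - 216 = -227$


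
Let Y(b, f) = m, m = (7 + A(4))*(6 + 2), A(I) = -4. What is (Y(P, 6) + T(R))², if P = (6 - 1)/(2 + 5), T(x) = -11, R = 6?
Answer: 169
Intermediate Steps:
m = 24 (m = (7 - 4)*(6 + 2) = 3*8 = 24)
P = 5/7 ≈ 0.71429
Y(b, f) = 24
(Y(P, 6) + T(R))² = (24 - 11)² = 13² = 169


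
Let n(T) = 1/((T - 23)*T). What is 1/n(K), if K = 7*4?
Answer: 140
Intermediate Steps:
K = 28
n(T) = 1/(T*(-23 + T)) (n(T) = 1/((-23 + T)*T) = 1/(T*(-23 + T)))
1/n(K) = 1/(1/(28*(-23 + 28))) = 1/((1/28)/5) = 1/((1/28)*(⅕)) = 1/(1/140) = 140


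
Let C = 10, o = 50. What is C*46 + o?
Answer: 510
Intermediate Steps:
C*46 + o = 10*46 + 50 = 460 + 50 = 510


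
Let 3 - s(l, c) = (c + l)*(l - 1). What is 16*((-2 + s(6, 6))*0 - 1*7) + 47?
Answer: -65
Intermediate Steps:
s(l, c) = 3 - (-1 + l)*(c + l) (s(l, c) = 3 - (c + l)*(l - 1) = 3 - (c + l)*(-1 + l) = 3 - (-1 + l)*(c + l))
16*((-2 + s(6, 6))*0 - 1*7) + 47 = 16*((-2 + (3 + 6 + 6 - 1*6² - 1*6*6))*0 - 1*7) + 47 = 16*((-2 + (3 + 6 + 6 - 1*36 - 36))*0 - 7) + 47 = 16*((-2 + (3 + 6 + 6 - 36 - 36))*0 - 7) + 47 = 16*((-2 - 57)*0 - 7) + 47 = 16*(-59*0 - 7) + 47 = 16*(0 - 7) + 47 = 16*(-7) + 47 = -112 + 47 = -65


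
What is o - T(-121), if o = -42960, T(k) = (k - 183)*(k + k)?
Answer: -116528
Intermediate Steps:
T(k) = 2*k*(-183 + k) (T(k) = (-183 + k)*(2*k) = 2*k*(-183 + k))
o - T(-121) = -42960 - 2*(-121)*(-183 - 121) = -42960 - 2*(-121)*(-304) = -42960 - 1*73568 = -42960 - 73568 = -116528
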